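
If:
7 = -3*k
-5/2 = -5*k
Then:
No Solution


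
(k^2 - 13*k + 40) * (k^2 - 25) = k^4 - 13*k^3 + 15*k^2 + 325*k - 1000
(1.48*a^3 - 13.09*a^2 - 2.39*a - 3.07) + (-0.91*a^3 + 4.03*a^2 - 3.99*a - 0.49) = 0.57*a^3 - 9.06*a^2 - 6.38*a - 3.56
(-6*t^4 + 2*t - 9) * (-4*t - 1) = 24*t^5 + 6*t^4 - 8*t^2 + 34*t + 9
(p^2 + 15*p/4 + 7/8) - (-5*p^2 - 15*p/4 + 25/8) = 6*p^2 + 15*p/2 - 9/4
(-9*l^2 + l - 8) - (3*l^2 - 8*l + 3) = -12*l^2 + 9*l - 11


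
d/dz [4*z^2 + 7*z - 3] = 8*z + 7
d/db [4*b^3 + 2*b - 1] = 12*b^2 + 2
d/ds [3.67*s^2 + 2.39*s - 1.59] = 7.34*s + 2.39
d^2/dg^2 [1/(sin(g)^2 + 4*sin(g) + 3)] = 2*(-2*sin(g)^3 - 4*sin(g)^2 + 5*sin(g) + 13)/((sin(g) + 1)^2*(sin(g) + 3)^3)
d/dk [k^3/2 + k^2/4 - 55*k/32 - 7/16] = 3*k^2/2 + k/2 - 55/32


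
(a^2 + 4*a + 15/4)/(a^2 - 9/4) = (2*a + 5)/(2*a - 3)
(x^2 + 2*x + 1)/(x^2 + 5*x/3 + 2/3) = 3*(x + 1)/(3*x + 2)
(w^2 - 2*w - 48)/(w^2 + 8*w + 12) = (w - 8)/(w + 2)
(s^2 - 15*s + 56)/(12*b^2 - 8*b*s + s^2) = (s^2 - 15*s + 56)/(12*b^2 - 8*b*s + s^2)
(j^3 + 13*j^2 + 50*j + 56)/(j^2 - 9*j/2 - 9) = 2*(j^3 + 13*j^2 + 50*j + 56)/(2*j^2 - 9*j - 18)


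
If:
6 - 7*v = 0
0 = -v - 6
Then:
No Solution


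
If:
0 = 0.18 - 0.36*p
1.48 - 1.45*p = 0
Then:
No Solution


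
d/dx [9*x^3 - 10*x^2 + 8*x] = 27*x^2 - 20*x + 8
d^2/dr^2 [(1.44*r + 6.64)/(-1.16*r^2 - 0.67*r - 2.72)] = (-(1.44*r + 6.64)*(2.32*r + 0.67)*(4.64*r + 1.34) + (10.0224*r + 17.3344)*(1.16*r^2 + 0.67*r + 2.72))/(1.16*r^2 + 0.67*r + 2.72)^3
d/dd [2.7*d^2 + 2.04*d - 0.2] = 5.4*d + 2.04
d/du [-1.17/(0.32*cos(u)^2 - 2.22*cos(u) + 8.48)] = (2.5974 - 0.7488*cos(u))*sin(u)/(0.32*cos(u)^2 - 2.22*cos(u) + 8.48)^2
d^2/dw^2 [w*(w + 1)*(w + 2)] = 6*w + 6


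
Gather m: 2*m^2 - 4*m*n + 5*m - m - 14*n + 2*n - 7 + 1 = 2*m^2 + m*(4 - 4*n) - 12*n - 6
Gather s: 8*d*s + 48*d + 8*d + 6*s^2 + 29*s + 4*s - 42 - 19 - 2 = 56*d + 6*s^2 + s*(8*d + 33) - 63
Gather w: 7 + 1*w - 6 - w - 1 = 0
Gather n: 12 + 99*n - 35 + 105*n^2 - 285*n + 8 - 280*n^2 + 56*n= -175*n^2 - 130*n - 15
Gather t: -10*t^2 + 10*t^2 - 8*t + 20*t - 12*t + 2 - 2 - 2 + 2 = 0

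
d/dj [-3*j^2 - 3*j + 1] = -6*j - 3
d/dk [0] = 0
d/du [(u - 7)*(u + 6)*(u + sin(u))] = (u - 7)*(u + 6)*(cos(u) + 1) + (u - 7)*(u + sin(u)) + (u + 6)*(u + sin(u))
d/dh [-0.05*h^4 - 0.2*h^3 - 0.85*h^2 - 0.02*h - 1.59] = -0.2*h^3 - 0.6*h^2 - 1.7*h - 0.02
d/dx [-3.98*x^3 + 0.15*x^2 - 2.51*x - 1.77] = -11.94*x^2 + 0.3*x - 2.51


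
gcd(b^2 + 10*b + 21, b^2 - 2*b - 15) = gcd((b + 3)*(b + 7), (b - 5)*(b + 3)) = b + 3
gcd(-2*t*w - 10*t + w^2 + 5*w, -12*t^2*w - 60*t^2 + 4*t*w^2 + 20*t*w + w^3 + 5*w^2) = 2*t*w + 10*t - w^2 - 5*w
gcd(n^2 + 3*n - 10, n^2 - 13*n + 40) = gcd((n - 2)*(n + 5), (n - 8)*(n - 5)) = 1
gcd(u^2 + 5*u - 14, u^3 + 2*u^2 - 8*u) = u - 2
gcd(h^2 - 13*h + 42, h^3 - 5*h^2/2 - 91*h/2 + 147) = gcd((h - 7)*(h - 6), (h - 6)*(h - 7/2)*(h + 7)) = h - 6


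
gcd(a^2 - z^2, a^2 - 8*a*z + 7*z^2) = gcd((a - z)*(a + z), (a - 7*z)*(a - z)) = -a + z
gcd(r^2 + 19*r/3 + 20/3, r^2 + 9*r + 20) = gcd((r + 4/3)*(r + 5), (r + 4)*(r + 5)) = r + 5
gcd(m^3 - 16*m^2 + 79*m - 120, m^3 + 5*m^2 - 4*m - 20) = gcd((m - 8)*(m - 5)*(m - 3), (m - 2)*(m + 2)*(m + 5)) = 1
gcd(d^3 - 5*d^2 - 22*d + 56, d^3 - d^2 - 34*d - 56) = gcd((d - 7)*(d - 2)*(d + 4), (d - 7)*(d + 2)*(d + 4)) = d^2 - 3*d - 28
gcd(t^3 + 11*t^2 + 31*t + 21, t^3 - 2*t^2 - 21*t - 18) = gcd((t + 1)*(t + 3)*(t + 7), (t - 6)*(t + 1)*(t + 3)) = t^2 + 4*t + 3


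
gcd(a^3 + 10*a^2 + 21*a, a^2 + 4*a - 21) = a + 7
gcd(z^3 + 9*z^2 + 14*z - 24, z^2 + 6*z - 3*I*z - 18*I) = z + 6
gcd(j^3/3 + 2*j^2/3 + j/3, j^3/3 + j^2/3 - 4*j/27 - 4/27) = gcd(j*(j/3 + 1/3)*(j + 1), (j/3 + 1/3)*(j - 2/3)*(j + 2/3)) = j + 1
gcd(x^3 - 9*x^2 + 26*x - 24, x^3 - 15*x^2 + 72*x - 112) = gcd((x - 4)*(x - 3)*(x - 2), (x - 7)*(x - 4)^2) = x - 4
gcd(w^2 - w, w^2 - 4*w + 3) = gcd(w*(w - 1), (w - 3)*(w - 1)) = w - 1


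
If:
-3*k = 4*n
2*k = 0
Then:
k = 0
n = 0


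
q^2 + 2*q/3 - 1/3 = (q - 1/3)*(q + 1)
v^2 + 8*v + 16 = (v + 4)^2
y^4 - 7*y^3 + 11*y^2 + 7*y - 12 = (y - 4)*(y - 3)*(y - 1)*(y + 1)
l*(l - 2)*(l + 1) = l^3 - l^2 - 2*l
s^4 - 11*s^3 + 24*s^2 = s^2*(s - 8)*(s - 3)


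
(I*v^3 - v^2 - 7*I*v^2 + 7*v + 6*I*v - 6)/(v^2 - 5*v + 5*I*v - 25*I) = (I*v^3 - v^2*(1 + 7*I) + v*(7 + 6*I) - 6)/(v^2 + 5*v*(-1 + I) - 25*I)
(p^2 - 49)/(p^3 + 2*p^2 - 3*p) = (p^2 - 49)/(p*(p^2 + 2*p - 3))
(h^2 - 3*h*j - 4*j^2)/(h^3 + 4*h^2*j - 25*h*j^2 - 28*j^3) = 1/(h + 7*j)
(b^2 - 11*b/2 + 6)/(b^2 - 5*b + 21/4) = 2*(b - 4)/(2*b - 7)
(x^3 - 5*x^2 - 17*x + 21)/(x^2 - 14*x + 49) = (x^2 + 2*x - 3)/(x - 7)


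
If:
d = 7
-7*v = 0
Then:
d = 7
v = 0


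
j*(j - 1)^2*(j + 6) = j^4 + 4*j^3 - 11*j^2 + 6*j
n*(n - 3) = n^2 - 3*n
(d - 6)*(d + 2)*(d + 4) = d^3 - 28*d - 48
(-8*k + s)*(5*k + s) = -40*k^2 - 3*k*s + s^2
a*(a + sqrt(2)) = a^2 + sqrt(2)*a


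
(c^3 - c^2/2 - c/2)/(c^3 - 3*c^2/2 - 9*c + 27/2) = c*(2*c^2 - c - 1)/(2*c^3 - 3*c^2 - 18*c + 27)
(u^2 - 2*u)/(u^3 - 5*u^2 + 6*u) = 1/(u - 3)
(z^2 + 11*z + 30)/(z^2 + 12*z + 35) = (z + 6)/(z + 7)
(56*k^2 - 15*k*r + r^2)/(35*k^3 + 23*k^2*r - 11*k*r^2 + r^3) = (-8*k + r)/(-5*k^2 - 4*k*r + r^2)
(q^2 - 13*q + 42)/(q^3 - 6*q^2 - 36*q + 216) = (q - 7)/(q^2 - 36)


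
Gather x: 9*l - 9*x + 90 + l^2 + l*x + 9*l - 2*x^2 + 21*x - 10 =l^2 + 18*l - 2*x^2 + x*(l + 12) + 80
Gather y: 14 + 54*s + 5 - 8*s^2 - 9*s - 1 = -8*s^2 + 45*s + 18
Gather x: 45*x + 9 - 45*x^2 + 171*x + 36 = -45*x^2 + 216*x + 45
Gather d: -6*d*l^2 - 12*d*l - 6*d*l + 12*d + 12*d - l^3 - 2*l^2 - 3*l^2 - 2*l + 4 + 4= d*(-6*l^2 - 18*l + 24) - l^3 - 5*l^2 - 2*l + 8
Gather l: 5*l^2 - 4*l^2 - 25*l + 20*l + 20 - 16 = l^2 - 5*l + 4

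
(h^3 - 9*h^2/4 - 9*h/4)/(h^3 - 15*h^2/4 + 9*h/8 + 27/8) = 2*h/(2*h - 3)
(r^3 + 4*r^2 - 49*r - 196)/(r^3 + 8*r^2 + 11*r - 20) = (r^2 - 49)/(r^2 + 4*r - 5)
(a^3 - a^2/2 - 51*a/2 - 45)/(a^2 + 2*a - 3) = (a^2 - 7*a/2 - 15)/(a - 1)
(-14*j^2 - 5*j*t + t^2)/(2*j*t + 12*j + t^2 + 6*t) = (-7*j + t)/(t + 6)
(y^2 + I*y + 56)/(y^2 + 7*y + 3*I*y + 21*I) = (y^2 + I*y + 56)/(y^2 + y*(7 + 3*I) + 21*I)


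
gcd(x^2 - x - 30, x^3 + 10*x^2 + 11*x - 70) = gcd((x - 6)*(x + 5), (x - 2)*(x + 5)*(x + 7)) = x + 5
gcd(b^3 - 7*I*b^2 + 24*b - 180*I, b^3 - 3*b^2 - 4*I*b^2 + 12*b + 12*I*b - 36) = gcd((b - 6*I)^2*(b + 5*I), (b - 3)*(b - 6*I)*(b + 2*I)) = b - 6*I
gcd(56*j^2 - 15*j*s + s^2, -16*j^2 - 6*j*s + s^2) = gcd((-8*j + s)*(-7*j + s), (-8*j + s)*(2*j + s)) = -8*j + s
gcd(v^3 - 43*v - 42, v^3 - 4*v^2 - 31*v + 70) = v - 7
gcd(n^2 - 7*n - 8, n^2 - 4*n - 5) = n + 1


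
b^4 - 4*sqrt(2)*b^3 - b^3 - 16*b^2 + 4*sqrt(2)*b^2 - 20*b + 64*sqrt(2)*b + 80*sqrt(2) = (b - 5)*(b + 2)^2*(b - 4*sqrt(2))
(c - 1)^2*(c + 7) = c^3 + 5*c^2 - 13*c + 7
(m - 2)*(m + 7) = m^2 + 5*m - 14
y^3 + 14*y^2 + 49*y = y*(y + 7)^2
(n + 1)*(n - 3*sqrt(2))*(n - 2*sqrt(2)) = n^3 - 5*sqrt(2)*n^2 + n^2 - 5*sqrt(2)*n + 12*n + 12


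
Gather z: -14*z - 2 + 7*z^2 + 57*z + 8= 7*z^2 + 43*z + 6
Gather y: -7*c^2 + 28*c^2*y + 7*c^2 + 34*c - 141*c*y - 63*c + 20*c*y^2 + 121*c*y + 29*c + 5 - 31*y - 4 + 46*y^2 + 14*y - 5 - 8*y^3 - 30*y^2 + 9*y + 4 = -8*y^3 + y^2*(20*c + 16) + y*(28*c^2 - 20*c - 8)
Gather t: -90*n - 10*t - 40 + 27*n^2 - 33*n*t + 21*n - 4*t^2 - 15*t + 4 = 27*n^2 - 69*n - 4*t^2 + t*(-33*n - 25) - 36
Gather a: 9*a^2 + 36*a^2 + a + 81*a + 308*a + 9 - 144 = 45*a^2 + 390*a - 135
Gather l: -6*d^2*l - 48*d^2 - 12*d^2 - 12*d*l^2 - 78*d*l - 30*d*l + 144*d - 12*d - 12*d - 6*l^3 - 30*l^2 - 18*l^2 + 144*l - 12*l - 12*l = -60*d^2 + 120*d - 6*l^3 + l^2*(-12*d - 48) + l*(-6*d^2 - 108*d + 120)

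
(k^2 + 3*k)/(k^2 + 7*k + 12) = k/(k + 4)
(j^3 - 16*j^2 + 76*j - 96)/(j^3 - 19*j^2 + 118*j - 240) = (j - 2)/(j - 5)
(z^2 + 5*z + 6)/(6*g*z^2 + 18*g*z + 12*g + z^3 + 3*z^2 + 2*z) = (z + 3)/(6*g*z + 6*g + z^2 + z)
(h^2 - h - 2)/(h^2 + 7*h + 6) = (h - 2)/(h + 6)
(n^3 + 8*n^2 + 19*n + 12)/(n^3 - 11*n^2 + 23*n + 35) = (n^2 + 7*n + 12)/(n^2 - 12*n + 35)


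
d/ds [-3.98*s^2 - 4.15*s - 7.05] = -7.96*s - 4.15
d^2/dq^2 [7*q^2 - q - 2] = 14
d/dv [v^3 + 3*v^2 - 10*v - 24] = 3*v^2 + 6*v - 10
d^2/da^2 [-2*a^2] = -4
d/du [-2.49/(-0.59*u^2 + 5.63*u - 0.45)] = (14.0187 - 2.9382*u)/(0.59*u^2 - 5.63*u + 0.45)^2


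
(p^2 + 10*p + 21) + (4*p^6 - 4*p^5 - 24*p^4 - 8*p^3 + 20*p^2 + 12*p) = 4*p^6 - 4*p^5 - 24*p^4 - 8*p^3 + 21*p^2 + 22*p + 21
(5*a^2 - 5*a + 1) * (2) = 10*a^2 - 10*a + 2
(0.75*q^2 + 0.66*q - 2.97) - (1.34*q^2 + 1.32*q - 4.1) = -0.59*q^2 - 0.66*q + 1.13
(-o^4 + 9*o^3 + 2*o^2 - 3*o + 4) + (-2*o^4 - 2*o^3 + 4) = -3*o^4 + 7*o^3 + 2*o^2 - 3*o + 8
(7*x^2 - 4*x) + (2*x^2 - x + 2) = 9*x^2 - 5*x + 2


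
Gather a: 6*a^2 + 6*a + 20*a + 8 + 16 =6*a^2 + 26*a + 24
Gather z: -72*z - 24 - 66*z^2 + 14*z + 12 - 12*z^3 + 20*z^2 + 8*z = -12*z^3 - 46*z^2 - 50*z - 12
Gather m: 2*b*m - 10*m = m*(2*b - 10)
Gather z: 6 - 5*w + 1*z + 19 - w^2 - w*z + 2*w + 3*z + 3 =-w^2 - 3*w + z*(4 - w) + 28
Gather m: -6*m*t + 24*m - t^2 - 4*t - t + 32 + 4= m*(24 - 6*t) - t^2 - 5*t + 36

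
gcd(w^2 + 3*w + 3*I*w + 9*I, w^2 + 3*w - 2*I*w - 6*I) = w + 3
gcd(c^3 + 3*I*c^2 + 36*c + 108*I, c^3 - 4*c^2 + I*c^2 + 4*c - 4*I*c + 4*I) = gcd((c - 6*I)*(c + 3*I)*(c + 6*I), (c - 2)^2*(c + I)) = 1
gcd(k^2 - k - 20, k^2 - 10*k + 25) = k - 5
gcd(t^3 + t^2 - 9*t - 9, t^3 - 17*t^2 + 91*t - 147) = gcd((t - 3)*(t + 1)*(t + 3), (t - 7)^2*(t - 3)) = t - 3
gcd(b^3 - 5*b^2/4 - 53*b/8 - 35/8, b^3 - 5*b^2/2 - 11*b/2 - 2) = b + 1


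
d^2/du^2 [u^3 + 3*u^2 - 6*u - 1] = 6*u + 6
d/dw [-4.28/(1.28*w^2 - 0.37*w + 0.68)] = (10.9568*w - 1.5836)/(1.28*w^2 - 0.37*w + 0.68)^2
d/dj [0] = 0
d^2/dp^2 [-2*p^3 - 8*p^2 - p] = -12*p - 16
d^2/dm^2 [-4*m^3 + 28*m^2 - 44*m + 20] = 56 - 24*m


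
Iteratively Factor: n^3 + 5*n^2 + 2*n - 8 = (n + 2)*(n^2 + 3*n - 4) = (n - 1)*(n + 2)*(n + 4)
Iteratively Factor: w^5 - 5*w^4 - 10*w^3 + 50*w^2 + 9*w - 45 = (w - 1)*(w^4 - 4*w^3 - 14*w^2 + 36*w + 45) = (w - 3)*(w - 1)*(w^3 - w^2 - 17*w - 15) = (w - 5)*(w - 3)*(w - 1)*(w^2 + 4*w + 3) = (w - 5)*(w - 3)*(w - 1)*(w + 1)*(w + 3)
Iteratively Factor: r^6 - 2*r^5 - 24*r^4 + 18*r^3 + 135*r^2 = (r - 5)*(r^5 + 3*r^4 - 9*r^3 - 27*r^2) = r*(r - 5)*(r^4 + 3*r^3 - 9*r^2 - 27*r) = r*(r - 5)*(r + 3)*(r^3 - 9*r) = r*(r - 5)*(r + 3)^2*(r^2 - 3*r) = r^2*(r - 5)*(r + 3)^2*(r - 3)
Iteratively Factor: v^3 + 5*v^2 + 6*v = (v)*(v^2 + 5*v + 6) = v*(v + 3)*(v + 2)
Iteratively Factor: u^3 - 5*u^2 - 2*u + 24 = (u - 4)*(u^2 - u - 6) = (u - 4)*(u - 3)*(u + 2)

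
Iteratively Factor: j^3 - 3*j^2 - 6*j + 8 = (j - 4)*(j^2 + j - 2) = (j - 4)*(j - 1)*(j + 2)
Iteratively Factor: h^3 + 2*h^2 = (h)*(h^2 + 2*h) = h*(h + 2)*(h)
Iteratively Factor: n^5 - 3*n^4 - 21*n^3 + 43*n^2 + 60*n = (n)*(n^4 - 3*n^3 - 21*n^2 + 43*n + 60) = n*(n + 4)*(n^3 - 7*n^2 + 7*n + 15) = n*(n - 5)*(n + 4)*(n^2 - 2*n - 3) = n*(n - 5)*(n - 3)*(n + 4)*(n + 1)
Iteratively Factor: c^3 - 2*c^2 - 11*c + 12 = (c - 1)*(c^2 - c - 12) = (c - 1)*(c + 3)*(c - 4)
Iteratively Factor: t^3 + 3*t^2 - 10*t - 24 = (t + 4)*(t^2 - t - 6) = (t + 2)*(t + 4)*(t - 3)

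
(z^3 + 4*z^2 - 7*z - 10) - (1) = z^3 + 4*z^2 - 7*z - 11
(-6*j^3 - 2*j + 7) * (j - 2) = -6*j^4 + 12*j^3 - 2*j^2 + 11*j - 14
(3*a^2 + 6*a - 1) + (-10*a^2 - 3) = -7*a^2 + 6*a - 4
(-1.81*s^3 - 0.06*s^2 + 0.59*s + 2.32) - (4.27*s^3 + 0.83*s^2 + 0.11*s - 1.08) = -6.08*s^3 - 0.89*s^2 + 0.48*s + 3.4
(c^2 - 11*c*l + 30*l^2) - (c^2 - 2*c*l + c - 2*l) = -9*c*l - c + 30*l^2 + 2*l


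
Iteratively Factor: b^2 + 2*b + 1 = (b + 1)*(b + 1)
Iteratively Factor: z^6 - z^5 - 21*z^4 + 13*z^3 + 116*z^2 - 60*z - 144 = (z - 2)*(z^5 + z^4 - 19*z^3 - 25*z^2 + 66*z + 72) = (z - 4)*(z - 2)*(z^4 + 5*z^3 + z^2 - 21*z - 18) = (z - 4)*(z - 2)^2*(z^3 + 7*z^2 + 15*z + 9) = (z - 4)*(z - 2)^2*(z + 1)*(z^2 + 6*z + 9) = (z - 4)*(z - 2)^2*(z + 1)*(z + 3)*(z + 3)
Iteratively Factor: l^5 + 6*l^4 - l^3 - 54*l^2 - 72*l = (l - 3)*(l^4 + 9*l^3 + 26*l^2 + 24*l) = l*(l - 3)*(l^3 + 9*l^2 + 26*l + 24) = l*(l - 3)*(l + 4)*(l^2 + 5*l + 6) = l*(l - 3)*(l + 3)*(l + 4)*(l + 2)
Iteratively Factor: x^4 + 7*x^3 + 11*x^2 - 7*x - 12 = (x + 1)*(x^3 + 6*x^2 + 5*x - 12) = (x - 1)*(x + 1)*(x^2 + 7*x + 12) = (x - 1)*(x + 1)*(x + 4)*(x + 3)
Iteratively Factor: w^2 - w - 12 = (w - 4)*(w + 3)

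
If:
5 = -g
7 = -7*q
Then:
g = -5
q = -1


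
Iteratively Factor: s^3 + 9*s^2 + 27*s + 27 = (s + 3)*(s^2 + 6*s + 9) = (s + 3)^2*(s + 3)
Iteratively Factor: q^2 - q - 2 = (q + 1)*(q - 2)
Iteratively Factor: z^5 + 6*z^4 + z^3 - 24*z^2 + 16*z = (z - 1)*(z^4 + 7*z^3 + 8*z^2 - 16*z) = (z - 1)^2*(z^3 + 8*z^2 + 16*z) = (z - 1)^2*(z + 4)*(z^2 + 4*z) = (z - 1)^2*(z + 4)^2*(z)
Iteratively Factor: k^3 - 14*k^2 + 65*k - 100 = (k - 5)*(k^2 - 9*k + 20) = (k - 5)*(k - 4)*(k - 5)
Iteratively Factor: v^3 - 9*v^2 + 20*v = (v - 5)*(v^2 - 4*v) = (v - 5)*(v - 4)*(v)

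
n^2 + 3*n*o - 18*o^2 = (n - 3*o)*(n + 6*o)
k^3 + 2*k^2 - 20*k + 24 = (k - 2)^2*(k + 6)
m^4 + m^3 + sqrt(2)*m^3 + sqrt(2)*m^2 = m^2*(m + 1)*(m + sqrt(2))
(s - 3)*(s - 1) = s^2 - 4*s + 3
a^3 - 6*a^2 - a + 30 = (a - 5)*(a - 3)*(a + 2)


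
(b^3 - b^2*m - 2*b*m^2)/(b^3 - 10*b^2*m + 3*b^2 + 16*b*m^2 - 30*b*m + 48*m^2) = b*(b + m)/(b^2 - 8*b*m + 3*b - 24*m)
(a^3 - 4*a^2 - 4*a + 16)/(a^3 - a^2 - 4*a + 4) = (a - 4)/(a - 1)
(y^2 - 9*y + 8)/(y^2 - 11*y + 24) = (y - 1)/(y - 3)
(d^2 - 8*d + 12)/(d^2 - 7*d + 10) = (d - 6)/(d - 5)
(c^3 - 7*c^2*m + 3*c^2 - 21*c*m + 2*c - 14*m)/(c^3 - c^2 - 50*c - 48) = (c^2 - 7*c*m + 2*c - 14*m)/(c^2 - 2*c - 48)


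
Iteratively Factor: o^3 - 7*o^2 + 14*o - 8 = (o - 2)*(o^2 - 5*o + 4) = (o - 4)*(o - 2)*(o - 1)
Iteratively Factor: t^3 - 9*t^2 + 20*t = (t - 5)*(t^2 - 4*t) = t*(t - 5)*(t - 4)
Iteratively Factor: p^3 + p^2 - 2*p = (p)*(p^2 + p - 2) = p*(p + 2)*(p - 1)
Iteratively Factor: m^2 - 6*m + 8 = (m - 2)*(m - 4)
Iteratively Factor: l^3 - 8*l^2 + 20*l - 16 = (l - 2)*(l^2 - 6*l + 8) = (l - 4)*(l - 2)*(l - 2)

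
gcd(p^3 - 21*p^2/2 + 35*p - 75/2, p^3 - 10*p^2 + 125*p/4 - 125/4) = p^2 - 15*p/2 + 25/2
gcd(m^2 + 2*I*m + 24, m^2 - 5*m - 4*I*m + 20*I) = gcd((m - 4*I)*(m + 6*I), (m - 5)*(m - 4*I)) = m - 4*I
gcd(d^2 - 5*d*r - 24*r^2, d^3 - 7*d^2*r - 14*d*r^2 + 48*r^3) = -d^2 + 5*d*r + 24*r^2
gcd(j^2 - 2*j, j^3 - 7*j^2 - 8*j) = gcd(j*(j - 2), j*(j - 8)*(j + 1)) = j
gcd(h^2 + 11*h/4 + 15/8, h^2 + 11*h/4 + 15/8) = h^2 + 11*h/4 + 15/8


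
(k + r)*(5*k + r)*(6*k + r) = 30*k^3 + 41*k^2*r + 12*k*r^2 + r^3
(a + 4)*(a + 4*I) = a^2 + 4*a + 4*I*a + 16*I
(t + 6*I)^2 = t^2 + 12*I*t - 36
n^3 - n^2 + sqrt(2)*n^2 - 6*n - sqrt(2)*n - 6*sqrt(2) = (n - 3)*(n + 2)*(n + sqrt(2))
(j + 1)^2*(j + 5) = j^3 + 7*j^2 + 11*j + 5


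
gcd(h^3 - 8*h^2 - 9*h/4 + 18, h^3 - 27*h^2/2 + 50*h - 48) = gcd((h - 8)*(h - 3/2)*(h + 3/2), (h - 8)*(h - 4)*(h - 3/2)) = h^2 - 19*h/2 + 12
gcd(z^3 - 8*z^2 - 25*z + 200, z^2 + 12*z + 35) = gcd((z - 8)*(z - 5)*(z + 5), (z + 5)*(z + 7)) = z + 5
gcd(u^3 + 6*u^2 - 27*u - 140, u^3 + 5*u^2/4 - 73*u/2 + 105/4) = u^2 + 2*u - 35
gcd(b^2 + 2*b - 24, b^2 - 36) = b + 6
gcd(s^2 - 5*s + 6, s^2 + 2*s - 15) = s - 3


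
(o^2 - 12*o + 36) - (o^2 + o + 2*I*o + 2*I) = -13*o - 2*I*o + 36 - 2*I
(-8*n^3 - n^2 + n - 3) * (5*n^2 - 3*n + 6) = -40*n^5 + 19*n^4 - 40*n^3 - 24*n^2 + 15*n - 18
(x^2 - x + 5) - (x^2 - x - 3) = 8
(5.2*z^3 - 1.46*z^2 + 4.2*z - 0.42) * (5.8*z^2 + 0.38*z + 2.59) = 30.16*z^5 - 6.492*z^4 + 37.2732*z^3 - 4.6214*z^2 + 10.7184*z - 1.0878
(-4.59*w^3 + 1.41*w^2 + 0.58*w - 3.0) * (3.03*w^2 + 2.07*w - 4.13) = -13.9077*w^5 - 5.229*w^4 + 23.6328*w^3 - 13.7127*w^2 - 8.6054*w + 12.39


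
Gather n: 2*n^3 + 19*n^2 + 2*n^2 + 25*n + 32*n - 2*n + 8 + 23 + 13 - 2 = 2*n^3 + 21*n^2 + 55*n + 42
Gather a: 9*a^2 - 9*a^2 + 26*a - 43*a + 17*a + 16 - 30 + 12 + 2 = 0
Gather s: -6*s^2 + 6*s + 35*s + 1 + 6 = -6*s^2 + 41*s + 7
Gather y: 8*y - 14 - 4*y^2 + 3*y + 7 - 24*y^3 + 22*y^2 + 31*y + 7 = -24*y^3 + 18*y^2 + 42*y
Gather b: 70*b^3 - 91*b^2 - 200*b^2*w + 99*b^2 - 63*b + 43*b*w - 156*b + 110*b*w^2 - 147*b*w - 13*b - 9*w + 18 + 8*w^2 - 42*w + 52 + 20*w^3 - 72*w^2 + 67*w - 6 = 70*b^3 + b^2*(8 - 200*w) + b*(110*w^2 - 104*w - 232) + 20*w^3 - 64*w^2 + 16*w + 64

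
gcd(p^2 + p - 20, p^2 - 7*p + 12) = p - 4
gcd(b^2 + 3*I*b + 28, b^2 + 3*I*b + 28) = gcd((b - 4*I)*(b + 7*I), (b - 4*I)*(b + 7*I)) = b^2 + 3*I*b + 28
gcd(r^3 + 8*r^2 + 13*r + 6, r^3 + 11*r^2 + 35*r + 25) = r + 1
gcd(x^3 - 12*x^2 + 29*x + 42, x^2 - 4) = 1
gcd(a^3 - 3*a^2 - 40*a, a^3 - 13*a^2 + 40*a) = a^2 - 8*a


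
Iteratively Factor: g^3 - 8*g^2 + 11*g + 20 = (g + 1)*(g^2 - 9*g + 20) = (g - 4)*(g + 1)*(g - 5)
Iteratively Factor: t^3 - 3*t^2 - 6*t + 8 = (t - 4)*(t^2 + t - 2) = (t - 4)*(t - 1)*(t + 2)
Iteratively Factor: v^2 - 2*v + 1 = (v - 1)*(v - 1)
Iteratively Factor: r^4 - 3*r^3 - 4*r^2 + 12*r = (r - 2)*(r^3 - r^2 - 6*r) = r*(r - 2)*(r^2 - r - 6) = r*(r - 2)*(r + 2)*(r - 3)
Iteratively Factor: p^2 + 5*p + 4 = (p + 1)*(p + 4)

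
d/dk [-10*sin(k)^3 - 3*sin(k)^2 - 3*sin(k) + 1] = 3*(-2*sin(k) + 5*cos(2*k) - 6)*cos(k)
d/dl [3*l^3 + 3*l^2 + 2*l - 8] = 9*l^2 + 6*l + 2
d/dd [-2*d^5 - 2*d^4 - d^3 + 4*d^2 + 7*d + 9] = -10*d^4 - 8*d^3 - 3*d^2 + 8*d + 7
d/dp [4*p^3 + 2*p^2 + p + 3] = 12*p^2 + 4*p + 1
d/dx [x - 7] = 1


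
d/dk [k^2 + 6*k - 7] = 2*k + 6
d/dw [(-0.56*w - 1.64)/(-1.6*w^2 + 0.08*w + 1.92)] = (0.896*w^2 - 0.0448*w - (0.56*w + 1.64)*(3.2*w - 0.08) - 1.0752)/(-1.6*w^2 + 0.08*w + 1.92)^2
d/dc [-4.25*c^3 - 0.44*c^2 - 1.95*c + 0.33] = -12.75*c^2 - 0.88*c - 1.95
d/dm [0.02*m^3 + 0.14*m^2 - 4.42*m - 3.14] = 0.06*m^2 + 0.28*m - 4.42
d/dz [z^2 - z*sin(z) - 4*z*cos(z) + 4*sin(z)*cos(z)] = 4*z*sin(z) - z*cos(z) + 2*z - sin(z) - 4*cos(z) + 4*cos(2*z)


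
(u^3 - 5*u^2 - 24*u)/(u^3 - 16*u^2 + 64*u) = (u + 3)/(u - 8)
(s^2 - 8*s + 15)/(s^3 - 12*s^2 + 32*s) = (s^2 - 8*s + 15)/(s*(s^2 - 12*s + 32))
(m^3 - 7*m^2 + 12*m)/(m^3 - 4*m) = (m^2 - 7*m + 12)/(m^2 - 4)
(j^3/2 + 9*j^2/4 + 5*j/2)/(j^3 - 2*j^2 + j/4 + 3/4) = j*(2*j^2 + 9*j + 10)/(4*j^3 - 8*j^2 + j + 3)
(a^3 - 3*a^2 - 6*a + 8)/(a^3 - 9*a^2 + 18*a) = (a^3 - 3*a^2 - 6*a + 8)/(a*(a^2 - 9*a + 18))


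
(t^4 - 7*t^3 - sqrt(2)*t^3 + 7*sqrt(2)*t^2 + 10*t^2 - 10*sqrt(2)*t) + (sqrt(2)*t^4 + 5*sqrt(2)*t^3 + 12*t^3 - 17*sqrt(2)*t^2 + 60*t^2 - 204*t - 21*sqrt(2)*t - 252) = t^4 + sqrt(2)*t^4 + 5*t^3 + 4*sqrt(2)*t^3 - 10*sqrt(2)*t^2 + 70*t^2 - 204*t - 31*sqrt(2)*t - 252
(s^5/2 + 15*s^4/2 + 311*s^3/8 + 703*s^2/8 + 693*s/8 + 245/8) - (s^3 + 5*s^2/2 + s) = s^5/2 + 15*s^4/2 + 303*s^3/8 + 683*s^2/8 + 685*s/8 + 245/8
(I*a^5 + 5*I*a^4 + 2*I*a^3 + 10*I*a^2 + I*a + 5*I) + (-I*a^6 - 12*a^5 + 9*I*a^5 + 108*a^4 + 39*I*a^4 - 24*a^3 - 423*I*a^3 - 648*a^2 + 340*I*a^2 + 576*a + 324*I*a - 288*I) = -I*a^6 - 12*a^5 + 10*I*a^5 + 108*a^4 + 44*I*a^4 - 24*a^3 - 421*I*a^3 - 648*a^2 + 350*I*a^2 + 576*a + 325*I*a - 283*I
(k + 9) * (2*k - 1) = 2*k^2 + 17*k - 9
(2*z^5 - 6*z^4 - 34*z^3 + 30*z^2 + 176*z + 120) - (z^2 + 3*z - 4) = 2*z^5 - 6*z^4 - 34*z^3 + 29*z^2 + 173*z + 124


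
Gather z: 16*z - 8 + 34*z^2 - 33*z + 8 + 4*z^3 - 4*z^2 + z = 4*z^3 + 30*z^2 - 16*z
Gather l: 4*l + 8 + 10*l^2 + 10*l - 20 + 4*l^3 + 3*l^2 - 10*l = 4*l^3 + 13*l^2 + 4*l - 12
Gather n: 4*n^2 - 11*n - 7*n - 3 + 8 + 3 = 4*n^2 - 18*n + 8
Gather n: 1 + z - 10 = z - 9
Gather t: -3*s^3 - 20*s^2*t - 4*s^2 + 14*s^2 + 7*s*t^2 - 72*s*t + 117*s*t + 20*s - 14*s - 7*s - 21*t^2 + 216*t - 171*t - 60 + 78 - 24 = -3*s^3 + 10*s^2 - s + t^2*(7*s - 21) + t*(-20*s^2 + 45*s + 45) - 6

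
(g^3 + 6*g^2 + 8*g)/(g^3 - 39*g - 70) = g*(g + 4)/(g^2 - 2*g - 35)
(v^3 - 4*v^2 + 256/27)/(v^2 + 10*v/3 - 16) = (9*v^2 - 12*v - 32)/(9*(v + 6))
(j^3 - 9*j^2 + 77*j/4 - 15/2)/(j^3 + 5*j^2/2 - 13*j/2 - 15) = (j^2 - 13*j/2 + 3)/(j^2 + 5*j + 6)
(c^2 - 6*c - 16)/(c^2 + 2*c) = (c - 8)/c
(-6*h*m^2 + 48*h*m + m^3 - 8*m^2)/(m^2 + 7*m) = (-6*h*m + 48*h + m^2 - 8*m)/(m + 7)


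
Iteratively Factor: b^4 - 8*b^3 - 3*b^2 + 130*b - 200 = (b - 5)*(b^3 - 3*b^2 - 18*b + 40) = (b - 5)*(b + 4)*(b^2 - 7*b + 10) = (b - 5)^2*(b + 4)*(b - 2)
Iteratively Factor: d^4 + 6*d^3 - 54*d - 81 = (d + 3)*(d^3 + 3*d^2 - 9*d - 27) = (d + 3)^2*(d^2 - 9) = (d + 3)^3*(d - 3)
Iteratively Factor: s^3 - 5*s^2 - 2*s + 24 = (s - 3)*(s^2 - 2*s - 8) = (s - 4)*(s - 3)*(s + 2)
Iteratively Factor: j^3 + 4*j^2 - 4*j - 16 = (j + 4)*(j^2 - 4) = (j + 2)*(j + 4)*(j - 2)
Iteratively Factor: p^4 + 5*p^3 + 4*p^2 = (p + 1)*(p^3 + 4*p^2) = p*(p + 1)*(p^2 + 4*p) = p*(p + 1)*(p + 4)*(p)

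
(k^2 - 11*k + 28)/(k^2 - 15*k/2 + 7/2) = 2*(k - 4)/(2*k - 1)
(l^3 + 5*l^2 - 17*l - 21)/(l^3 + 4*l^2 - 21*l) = (l + 1)/l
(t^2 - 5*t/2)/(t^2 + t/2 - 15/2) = t/(t + 3)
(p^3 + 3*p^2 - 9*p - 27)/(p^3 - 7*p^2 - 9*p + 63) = (p + 3)/(p - 7)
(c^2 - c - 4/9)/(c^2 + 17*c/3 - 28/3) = (c + 1/3)/(c + 7)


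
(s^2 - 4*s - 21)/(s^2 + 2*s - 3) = (s - 7)/(s - 1)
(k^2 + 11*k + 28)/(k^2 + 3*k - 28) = (k + 4)/(k - 4)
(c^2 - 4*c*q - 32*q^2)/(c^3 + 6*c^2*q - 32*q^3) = (-c + 8*q)/(-c^2 - 2*c*q + 8*q^2)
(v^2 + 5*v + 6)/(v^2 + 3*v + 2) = (v + 3)/(v + 1)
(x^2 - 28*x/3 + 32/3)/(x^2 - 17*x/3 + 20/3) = (3*x^2 - 28*x + 32)/(3*x^2 - 17*x + 20)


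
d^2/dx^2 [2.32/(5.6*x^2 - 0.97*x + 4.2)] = (-145.5104*x^2 + 25.20448*x + 2.32*(11.2*x - 0.97)*(22.4*x - 1.94) - 109.1328)/(5.6*x^2 - 0.97*x + 4.2)^3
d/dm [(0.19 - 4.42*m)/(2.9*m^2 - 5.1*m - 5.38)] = (12.818*m^2 - 1.102*m + 24.7486)/(8.41*m^4 - 29.58*m^3 - 5.194*m^2 + 54.876*m + 28.9444)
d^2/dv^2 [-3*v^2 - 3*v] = -6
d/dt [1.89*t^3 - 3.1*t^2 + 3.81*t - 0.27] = 5.67*t^2 - 6.2*t + 3.81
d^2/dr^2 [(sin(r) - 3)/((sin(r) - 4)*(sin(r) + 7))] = (-sin(r)^5 + 15*sin(r)^4 - 139*sin(r)^3 + 261*sin(r)^2 - 418*sin(r) - 54)/((sin(r) - 4)^3*(sin(r) + 7)^3)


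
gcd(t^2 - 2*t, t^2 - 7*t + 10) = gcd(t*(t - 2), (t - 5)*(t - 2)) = t - 2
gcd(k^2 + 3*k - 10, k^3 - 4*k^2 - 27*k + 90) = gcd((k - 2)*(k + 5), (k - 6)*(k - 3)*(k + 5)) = k + 5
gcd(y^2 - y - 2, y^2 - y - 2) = y^2 - y - 2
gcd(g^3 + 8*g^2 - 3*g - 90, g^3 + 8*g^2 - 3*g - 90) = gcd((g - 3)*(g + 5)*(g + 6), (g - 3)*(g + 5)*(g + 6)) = g^3 + 8*g^2 - 3*g - 90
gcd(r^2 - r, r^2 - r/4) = r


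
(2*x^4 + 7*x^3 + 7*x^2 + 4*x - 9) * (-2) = -4*x^4 - 14*x^3 - 14*x^2 - 8*x + 18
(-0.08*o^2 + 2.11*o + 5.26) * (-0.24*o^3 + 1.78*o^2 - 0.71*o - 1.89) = 0.0192*o^5 - 0.6488*o^4 + 2.5502*o^3 + 8.0159*o^2 - 7.7225*o - 9.9414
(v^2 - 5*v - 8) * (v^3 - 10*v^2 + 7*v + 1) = v^5 - 15*v^4 + 49*v^3 + 46*v^2 - 61*v - 8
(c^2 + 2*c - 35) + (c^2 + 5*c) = 2*c^2 + 7*c - 35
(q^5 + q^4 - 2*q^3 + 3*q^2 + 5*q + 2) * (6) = 6*q^5 + 6*q^4 - 12*q^3 + 18*q^2 + 30*q + 12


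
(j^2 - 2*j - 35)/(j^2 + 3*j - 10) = (j - 7)/(j - 2)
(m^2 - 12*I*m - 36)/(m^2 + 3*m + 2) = (m^2 - 12*I*m - 36)/(m^2 + 3*m + 2)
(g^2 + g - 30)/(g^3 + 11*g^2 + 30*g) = (g - 5)/(g*(g + 5))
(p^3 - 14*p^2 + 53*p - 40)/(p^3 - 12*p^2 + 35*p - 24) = (p - 5)/(p - 3)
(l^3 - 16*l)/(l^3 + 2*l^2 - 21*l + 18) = l*(l^2 - 16)/(l^3 + 2*l^2 - 21*l + 18)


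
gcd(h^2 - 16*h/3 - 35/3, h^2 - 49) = h - 7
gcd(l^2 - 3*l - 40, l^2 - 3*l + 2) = 1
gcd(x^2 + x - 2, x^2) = 1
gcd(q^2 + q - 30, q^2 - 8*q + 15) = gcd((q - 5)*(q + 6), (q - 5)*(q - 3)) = q - 5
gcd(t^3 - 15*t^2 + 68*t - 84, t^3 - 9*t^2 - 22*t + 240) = t - 6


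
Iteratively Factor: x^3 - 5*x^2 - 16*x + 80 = (x - 4)*(x^2 - x - 20) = (x - 4)*(x + 4)*(x - 5)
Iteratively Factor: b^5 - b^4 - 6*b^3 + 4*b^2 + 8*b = (b + 1)*(b^4 - 2*b^3 - 4*b^2 + 8*b) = (b - 2)*(b + 1)*(b^3 - 4*b) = (b - 2)*(b + 1)*(b + 2)*(b^2 - 2*b) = b*(b - 2)*(b + 1)*(b + 2)*(b - 2)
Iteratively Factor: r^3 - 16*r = (r + 4)*(r^2 - 4*r) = r*(r + 4)*(r - 4)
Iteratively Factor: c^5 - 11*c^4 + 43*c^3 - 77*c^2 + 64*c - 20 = (c - 2)*(c^4 - 9*c^3 + 25*c^2 - 27*c + 10) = (c - 5)*(c - 2)*(c^3 - 4*c^2 + 5*c - 2) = (c - 5)*(c - 2)*(c - 1)*(c^2 - 3*c + 2) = (c - 5)*(c - 2)^2*(c - 1)*(c - 1)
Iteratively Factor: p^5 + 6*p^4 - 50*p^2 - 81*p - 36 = (p + 3)*(p^4 + 3*p^3 - 9*p^2 - 23*p - 12) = (p + 1)*(p + 3)*(p^3 + 2*p^2 - 11*p - 12) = (p - 3)*(p + 1)*(p + 3)*(p^2 + 5*p + 4) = (p - 3)*(p + 1)^2*(p + 3)*(p + 4)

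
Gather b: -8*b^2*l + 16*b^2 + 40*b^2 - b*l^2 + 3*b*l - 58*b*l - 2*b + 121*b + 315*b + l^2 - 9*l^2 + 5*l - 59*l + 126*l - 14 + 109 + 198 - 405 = b^2*(56 - 8*l) + b*(-l^2 - 55*l + 434) - 8*l^2 + 72*l - 112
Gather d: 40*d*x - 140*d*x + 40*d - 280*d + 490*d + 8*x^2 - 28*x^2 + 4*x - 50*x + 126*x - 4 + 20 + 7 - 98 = d*(250 - 100*x) - 20*x^2 + 80*x - 75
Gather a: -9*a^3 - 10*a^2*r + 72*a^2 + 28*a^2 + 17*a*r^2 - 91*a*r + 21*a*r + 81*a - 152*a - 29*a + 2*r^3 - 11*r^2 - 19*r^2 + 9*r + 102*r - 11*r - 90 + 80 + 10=-9*a^3 + a^2*(100 - 10*r) + a*(17*r^2 - 70*r - 100) + 2*r^3 - 30*r^2 + 100*r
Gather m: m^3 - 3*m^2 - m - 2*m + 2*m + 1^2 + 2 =m^3 - 3*m^2 - m + 3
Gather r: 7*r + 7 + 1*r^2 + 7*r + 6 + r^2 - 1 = 2*r^2 + 14*r + 12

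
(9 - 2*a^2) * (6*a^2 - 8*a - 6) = -12*a^4 + 16*a^3 + 66*a^2 - 72*a - 54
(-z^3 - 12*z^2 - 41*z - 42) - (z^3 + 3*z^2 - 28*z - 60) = -2*z^3 - 15*z^2 - 13*z + 18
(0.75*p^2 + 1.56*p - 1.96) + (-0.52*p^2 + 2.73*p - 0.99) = 0.23*p^2 + 4.29*p - 2.95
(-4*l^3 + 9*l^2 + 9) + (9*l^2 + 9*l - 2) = -4*l^3 + 18*l^2 + 9*l + 7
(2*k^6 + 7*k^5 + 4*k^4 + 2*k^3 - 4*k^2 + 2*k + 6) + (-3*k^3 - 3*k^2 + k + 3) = 2*k^6 + 7*k^5 + 4*k^4 - k^3 - 7*k^2 + 3*k + 9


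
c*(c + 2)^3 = c^4 + 6*c^3 + 12*c^2 + 8*c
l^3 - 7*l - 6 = (l - 3)*(l + 1)*(l + 2)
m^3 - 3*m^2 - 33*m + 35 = (m - 7)*(m - 1)*(m + 5)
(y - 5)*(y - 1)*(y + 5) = y^3 - y^2 - 25*y + 25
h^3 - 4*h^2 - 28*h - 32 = (h - 8)*(h + 2)^2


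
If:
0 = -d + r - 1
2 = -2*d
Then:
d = -1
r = 0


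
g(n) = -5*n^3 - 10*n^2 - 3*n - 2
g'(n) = -15*n^2 - 20*n - 3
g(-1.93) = 2.49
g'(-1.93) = -20.27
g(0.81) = -13.65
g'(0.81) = -29.04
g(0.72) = -11.21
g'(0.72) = -25.18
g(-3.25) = 73.77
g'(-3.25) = -96.44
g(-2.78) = 36.48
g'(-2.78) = -63.33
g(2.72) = -184.76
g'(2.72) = -168.38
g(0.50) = -6.62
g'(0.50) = -16.75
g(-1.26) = -4.09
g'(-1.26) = -1.61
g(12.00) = -10118.00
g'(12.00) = -2403.00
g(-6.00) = 736.00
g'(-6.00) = -423.00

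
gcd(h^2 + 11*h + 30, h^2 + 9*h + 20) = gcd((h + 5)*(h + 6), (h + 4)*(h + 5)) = h + 5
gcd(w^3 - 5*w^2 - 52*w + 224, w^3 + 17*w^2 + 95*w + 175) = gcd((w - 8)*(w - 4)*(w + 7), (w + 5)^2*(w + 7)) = w + 7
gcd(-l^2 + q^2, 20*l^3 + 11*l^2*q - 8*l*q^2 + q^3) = l + q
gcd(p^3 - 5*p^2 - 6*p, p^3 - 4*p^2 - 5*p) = p^2 + p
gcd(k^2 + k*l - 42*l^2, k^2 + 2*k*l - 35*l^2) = k + 7*l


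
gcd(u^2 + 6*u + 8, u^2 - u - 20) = u + 4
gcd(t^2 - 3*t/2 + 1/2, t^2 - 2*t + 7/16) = 1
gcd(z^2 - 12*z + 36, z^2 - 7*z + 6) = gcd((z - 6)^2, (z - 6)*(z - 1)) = z - 6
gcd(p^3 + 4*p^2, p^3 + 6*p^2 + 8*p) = p^2 + 4*p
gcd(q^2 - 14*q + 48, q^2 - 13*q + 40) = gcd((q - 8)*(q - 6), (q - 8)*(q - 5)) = q - 8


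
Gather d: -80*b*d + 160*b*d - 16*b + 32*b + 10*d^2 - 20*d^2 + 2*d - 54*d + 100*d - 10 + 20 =16*b - 10*d^2 + d*(80*b + 48) + 10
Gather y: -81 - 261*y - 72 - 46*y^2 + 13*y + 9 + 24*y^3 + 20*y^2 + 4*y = 24*y^3 - 26*y^2 - 244*y - 144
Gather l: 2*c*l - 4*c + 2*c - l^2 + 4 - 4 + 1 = 2*c*l - 2*c - l^2 + 1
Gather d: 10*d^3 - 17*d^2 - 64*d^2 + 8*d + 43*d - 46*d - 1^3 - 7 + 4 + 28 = 10*d^3 - 81*d^2 + 5*d + 24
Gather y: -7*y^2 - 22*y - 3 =-7*y^2 - 22*y - 3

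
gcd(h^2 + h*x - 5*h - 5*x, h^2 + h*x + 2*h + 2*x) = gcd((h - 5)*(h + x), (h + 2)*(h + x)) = h + x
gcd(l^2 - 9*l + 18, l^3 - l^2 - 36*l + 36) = l - 6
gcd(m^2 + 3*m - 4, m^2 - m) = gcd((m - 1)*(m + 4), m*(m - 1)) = m - 1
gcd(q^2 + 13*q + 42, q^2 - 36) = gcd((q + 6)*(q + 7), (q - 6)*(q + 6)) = q + 6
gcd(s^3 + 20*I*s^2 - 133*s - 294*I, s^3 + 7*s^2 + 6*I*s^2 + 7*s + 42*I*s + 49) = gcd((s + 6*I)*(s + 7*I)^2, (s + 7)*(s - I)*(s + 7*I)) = s + 7*I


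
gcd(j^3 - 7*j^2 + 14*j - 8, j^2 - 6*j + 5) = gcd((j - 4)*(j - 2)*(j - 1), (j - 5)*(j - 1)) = j - 1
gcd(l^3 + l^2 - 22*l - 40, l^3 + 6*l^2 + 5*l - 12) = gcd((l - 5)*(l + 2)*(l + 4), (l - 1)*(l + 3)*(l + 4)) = l + 4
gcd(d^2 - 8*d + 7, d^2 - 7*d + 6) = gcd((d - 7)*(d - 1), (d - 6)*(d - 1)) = d - 1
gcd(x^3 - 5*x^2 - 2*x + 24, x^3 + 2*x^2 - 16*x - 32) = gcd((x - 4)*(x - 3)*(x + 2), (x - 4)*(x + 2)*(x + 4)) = x^2 - 2*x - 8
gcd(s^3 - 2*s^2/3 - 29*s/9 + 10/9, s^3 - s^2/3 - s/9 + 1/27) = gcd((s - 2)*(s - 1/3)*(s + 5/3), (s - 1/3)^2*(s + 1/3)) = s - 1/3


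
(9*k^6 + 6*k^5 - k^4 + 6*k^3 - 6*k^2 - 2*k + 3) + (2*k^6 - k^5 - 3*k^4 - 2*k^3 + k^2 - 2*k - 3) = 11*k^6 + 5*k^5 - 4*k^4 + 4*k^3 - 5*k^2 - 4*k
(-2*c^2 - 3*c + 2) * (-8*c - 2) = 16*c^3 + 28*c^2 - 10*c - 4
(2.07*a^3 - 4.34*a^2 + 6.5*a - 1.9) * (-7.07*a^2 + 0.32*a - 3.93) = -14.6349*a^5 + 31.3462*a^4 - 55.4789*a^3 + 32.5692*a^2 - 26.153*a + 7.467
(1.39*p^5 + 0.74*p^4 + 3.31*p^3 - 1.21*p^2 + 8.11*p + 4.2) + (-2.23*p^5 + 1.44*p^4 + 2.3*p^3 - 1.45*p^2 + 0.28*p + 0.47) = -0.84*p^5 + 2.18*p^4 + 5.61*p^3 - 2.66*p^2 + 8.39*p + 4.67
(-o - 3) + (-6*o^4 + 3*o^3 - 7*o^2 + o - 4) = -6*o^4 + 3*o^3 - 7*o^2 - 7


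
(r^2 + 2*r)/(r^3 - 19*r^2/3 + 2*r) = 3*(r + 2)/(3*r^2 - 19*r + 6)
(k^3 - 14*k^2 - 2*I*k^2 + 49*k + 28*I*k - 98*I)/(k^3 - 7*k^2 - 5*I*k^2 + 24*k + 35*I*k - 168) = (k^2 - k*(7 + 2*I) + 14*I)/(k^2 - 5*I*k + 24)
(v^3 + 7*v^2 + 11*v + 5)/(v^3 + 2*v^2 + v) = (v + 5)/v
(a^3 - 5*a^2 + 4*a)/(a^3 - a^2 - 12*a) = (a - 1)/(a + 3)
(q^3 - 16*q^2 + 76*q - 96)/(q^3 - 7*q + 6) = (q^2 - 14*q + 48)/(q^2 + 2*q - 3)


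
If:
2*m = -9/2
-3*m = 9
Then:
No Solution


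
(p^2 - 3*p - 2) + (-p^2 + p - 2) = -2*p - 4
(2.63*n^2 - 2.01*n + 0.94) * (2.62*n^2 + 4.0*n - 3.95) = 6.8906*n^4 + 5.2538*n^3 - 15.9657*n^2 + 11.6995*n - 3.713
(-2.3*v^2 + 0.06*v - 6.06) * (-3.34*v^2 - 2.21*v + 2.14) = 7.682*v^4 + 4.8826*v^3 + 15.1858*v^2 + 13.521*v - 12.9684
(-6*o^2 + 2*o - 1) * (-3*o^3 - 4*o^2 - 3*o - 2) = 18*o^5 + 18*o^4 + 13*o^3 + 10*o^2 - o + 2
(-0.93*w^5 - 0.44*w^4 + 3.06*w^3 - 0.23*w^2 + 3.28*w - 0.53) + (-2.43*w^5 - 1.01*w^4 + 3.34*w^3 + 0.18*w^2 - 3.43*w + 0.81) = -3.36*w^5 - 1.45*w^4 + 6.4*w^3 - 0.05*w^2 - 0.15*w + 0.28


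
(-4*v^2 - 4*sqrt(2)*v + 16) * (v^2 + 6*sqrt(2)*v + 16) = -4*v^4 - 28*sqrt(2)*v^3 - 96*v^2 + 32*sqrt(2)*v + 256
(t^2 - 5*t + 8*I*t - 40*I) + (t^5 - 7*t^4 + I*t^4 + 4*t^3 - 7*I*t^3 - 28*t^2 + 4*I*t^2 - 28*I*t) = t^5 - 7*t^4 + I*t^4 + 4*t^3 - 7*I*t^3 - 27*t^2 + 4*I*t^2 - 5*t - 20*I*t - 40*I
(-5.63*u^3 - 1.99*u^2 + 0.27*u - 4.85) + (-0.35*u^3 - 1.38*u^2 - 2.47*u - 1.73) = -5.98*u^3 - 3.37*u^2 - 2.2*u - 6.58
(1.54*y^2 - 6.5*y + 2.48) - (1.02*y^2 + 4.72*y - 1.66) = 0.52*y^2 - 11.22*y + 4.14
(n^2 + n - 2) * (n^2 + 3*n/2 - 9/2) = n^4 + 5*n^3/2 - 5*n^2 - 15*n/2 + 9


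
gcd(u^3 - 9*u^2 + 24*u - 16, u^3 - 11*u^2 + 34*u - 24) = u^2 - 5*u + 4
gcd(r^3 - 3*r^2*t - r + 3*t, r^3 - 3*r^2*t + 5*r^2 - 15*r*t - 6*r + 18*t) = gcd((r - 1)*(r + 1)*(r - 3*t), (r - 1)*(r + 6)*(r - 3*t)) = r^2 - 3*r*t - r + 3*t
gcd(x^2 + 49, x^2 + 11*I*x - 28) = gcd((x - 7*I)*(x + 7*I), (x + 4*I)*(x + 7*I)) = x + 7*I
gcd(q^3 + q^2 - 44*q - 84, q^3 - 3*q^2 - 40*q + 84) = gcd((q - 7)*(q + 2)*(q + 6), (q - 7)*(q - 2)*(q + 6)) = q^2 - q - 42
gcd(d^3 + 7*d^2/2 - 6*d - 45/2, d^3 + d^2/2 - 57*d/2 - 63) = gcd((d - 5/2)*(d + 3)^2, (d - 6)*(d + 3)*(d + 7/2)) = d + 3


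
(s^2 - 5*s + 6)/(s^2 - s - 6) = (s - 2)/(s + 2)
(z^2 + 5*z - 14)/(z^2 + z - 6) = (z + 7)/(z + 3)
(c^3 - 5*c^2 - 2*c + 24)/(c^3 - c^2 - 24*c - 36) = (c^2 - 7*c + 12)/(c^2 - 3*c - 18)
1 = 1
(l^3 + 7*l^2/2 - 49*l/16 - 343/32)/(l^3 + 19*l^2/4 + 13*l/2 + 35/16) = (8*l^2 + 14*l - 49)/(2*(4*l^2 + 12*l + 5))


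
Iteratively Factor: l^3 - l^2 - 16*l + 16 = (l + 4)*(l^2 - 5*l + 4) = (l - 4)*(l + 4)*(l - 1)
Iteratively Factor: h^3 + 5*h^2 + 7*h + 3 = (h + 3)*(h^2 + 2*h + 1) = (h + 1)*(h + 3)*(h + 1)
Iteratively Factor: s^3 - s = (s + 1)*(s^2 - s) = (s - 1)*(s + 1)*(s)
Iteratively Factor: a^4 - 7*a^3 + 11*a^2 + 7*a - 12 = (a - 3)*(a^3 - 4*a^2 - a + 4) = (a - 3)*(a - 1)*(a^2 - 3*a - 4) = (a - 4)*(a - 3)*(a - 1)*(a + 1)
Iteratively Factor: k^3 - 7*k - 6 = (k + 1)*(k^2 - k - 6) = (k - 3)*(k + 1)*(k + 2)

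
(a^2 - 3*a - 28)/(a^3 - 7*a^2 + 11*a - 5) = (a^2 - 3*a - 28)/(a^3 - 7*a^2 + 11*a - 5)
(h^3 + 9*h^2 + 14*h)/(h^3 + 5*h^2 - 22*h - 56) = h/(h - 4)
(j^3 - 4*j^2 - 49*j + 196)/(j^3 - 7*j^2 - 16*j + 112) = (j + 7)/(j + 4)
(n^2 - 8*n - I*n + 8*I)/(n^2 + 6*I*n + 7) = (n - 8)/(n + 7*I)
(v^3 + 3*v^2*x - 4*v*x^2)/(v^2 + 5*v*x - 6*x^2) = v*(v + 4*x)/(v + 6*x)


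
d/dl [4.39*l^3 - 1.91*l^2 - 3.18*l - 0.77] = 13.17*l^2 - 3.82*l - 3.18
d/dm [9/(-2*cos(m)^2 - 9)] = -18*sin(2*m)/(cos(2*m) + 10)^2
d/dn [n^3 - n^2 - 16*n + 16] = 3*n^2 - 2*n - 16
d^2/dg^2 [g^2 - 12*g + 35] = 2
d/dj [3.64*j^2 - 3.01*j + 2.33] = 7.28*j - 3.01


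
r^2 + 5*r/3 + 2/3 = (r + 2/3)*(r + 1)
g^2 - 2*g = g*(g - 2)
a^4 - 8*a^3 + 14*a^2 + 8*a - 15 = (a - 5)*(a - 3)*(a - 1)*(a + 1)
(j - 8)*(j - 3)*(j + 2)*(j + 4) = j^4 - 5*j^3 - 34*j^2 + 56*j + 192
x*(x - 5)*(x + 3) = x^3 - 2*x^2 - 15*x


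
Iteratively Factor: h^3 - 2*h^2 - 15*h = (h + 3)*(h^2 - 5*h) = h*(h + 3)*(h - 5)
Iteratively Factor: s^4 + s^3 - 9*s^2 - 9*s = (s + 3)*(s^3 - 2*s^2 - 3*s) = (s + 1)*(s + 3)*(s^2 - 3*s) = s*(s + 1)*(s + 3)*(s - 3)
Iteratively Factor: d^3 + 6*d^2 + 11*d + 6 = (d + 3)*(d^2 + 3*d + 2) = (d + 1)*(d + 3)*(d + 2)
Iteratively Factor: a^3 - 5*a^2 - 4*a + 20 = (a + 2)*(a^2 - 7*a + 10) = (a - 5)*(a + 2)*(a - 2)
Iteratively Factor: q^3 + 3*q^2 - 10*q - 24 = (q - 3)*(q^2 + 6*q + 8) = (q - 3)*(q + 4)*(q + 2)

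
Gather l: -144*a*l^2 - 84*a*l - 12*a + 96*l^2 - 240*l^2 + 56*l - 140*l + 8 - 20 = -12*a + l^2*(-144*a - 144) + l*(-84*a - 84) - 12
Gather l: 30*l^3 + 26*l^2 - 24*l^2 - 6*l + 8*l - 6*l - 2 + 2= 30*l^3 + 2*l^2 - 4*l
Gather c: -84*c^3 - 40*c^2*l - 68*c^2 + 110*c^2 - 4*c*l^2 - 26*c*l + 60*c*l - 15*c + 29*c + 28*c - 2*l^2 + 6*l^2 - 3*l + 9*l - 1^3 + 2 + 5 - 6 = -84*c^3 + c^2*(42 - 40*l) + c*(-4*l^2 + 34*l + 42) + 4*l^2 + 6*l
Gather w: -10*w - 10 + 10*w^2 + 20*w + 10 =10*w^2 + 10*w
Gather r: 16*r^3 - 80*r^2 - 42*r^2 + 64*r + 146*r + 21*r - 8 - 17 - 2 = 16*r^3 - 122*r^2 + 231*r - 27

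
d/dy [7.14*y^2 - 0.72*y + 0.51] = 14.28*y - 0.72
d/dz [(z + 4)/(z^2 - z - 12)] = (z^2 - z - (z + 4)*(2*z - 1) - 12)/(-z^2 + z + 12)^2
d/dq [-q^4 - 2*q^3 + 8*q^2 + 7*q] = -4*q^3 - 6*q^2 + 16*q + 7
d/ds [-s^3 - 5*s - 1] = -3*s^2 - 5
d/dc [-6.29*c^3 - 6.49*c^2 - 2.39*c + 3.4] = -18.87*c^2 - 12.98*c - 2.39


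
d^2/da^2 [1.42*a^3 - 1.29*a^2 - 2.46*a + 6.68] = 8.52*a - 2.58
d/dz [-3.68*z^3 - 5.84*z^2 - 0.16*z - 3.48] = -11.04*z^2 - 11.68*z - 0.16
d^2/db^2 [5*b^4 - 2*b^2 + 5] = 60*b^2 - 4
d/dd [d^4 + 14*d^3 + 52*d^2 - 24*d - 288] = 4*d^3 + 42*d^2 + 104*d - 24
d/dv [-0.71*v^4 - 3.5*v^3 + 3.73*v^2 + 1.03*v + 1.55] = -2.84*v^3 - 10.5*v^2 + 7.46*v + 1.03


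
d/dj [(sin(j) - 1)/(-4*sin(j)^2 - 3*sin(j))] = (4*cos(j) - 8/tan(j) - 3*cos(j)/sin(j)^2)/(4*sin(j) + 3)^2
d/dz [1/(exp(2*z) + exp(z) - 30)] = (-2*exp(z) - 1)*exp(z)/(exp(2*z) + exp(z) - 30)^2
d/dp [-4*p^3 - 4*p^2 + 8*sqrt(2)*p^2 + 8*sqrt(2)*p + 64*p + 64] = -12*p^2 - 8*p + 16*sqrt(2)*p + 8*sqrt(2) + 64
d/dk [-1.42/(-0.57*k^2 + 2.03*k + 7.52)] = (2.8826 - 1.6188*k)/(-0.57*k^2 + 2.03*k + 7.52)^2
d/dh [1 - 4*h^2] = -8*h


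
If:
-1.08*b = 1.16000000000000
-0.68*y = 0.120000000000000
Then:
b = -1.07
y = -0.18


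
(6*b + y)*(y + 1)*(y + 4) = 6*b*y^2 + 30*b*y + 24*b + y^3 + 5*y^2 + 4*y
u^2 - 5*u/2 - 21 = (u - 6)*(u + 7/2)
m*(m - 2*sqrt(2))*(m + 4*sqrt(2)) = m^3 + 2*sqrt(2)*m^2 - 16*m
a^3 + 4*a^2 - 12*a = a*(a - 2)*(a + 6)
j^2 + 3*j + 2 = (j + 1)*(j + 2)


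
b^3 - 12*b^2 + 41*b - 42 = (b - 7)*(b - 3)*(b - 2)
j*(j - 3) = j^2 - 3*j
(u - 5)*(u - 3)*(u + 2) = u^3 - 6*u^2 - u + 30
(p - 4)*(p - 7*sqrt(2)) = p^2 - 7*sqrt(2)*p - 4*p + 28*sqrt(2)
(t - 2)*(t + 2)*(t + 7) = t^3 + 7*t^2 - 4*t - 28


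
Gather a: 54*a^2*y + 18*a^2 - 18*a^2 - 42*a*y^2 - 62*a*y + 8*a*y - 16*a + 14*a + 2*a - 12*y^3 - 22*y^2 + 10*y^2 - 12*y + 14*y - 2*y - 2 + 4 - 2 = 54*a^2*y + a*(-42*y^2 - 54*y) - 12*y^3 - 12*y^2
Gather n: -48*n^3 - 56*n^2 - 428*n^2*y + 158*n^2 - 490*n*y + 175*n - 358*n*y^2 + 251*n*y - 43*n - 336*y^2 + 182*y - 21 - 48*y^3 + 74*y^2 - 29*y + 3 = -48*n^3 + n^2*(102 - 428*y) + n*(-358*y^2 - 239*y + 132) - 48*y^3 - 262*y^2 + 153*y - 18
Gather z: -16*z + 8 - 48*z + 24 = 32 - 64*z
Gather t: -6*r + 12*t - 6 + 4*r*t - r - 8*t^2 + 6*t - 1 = -7*r - 8*t^2 + t*(4*r + 18) - 7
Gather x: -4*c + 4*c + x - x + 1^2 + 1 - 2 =0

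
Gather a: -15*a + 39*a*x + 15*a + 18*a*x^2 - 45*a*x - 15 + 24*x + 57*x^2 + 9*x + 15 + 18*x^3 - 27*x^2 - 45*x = a*(18*x^2 - 6*x) + 18*x^3 + 30*x^2 - 12*x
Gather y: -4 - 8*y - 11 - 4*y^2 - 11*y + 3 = -4*y^2 - 19*y - 12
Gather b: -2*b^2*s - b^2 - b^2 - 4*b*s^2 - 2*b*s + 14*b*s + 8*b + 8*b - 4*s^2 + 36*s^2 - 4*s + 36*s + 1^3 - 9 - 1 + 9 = b^2*(-2*s - 2) + b*(-4*s^2 + 12*s + 16) + 32*s^2 + 32*s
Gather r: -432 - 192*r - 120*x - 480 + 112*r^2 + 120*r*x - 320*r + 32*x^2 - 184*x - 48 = 112*r^2 + r*(120*x - 512) + 32*x^2 - 304*x - 960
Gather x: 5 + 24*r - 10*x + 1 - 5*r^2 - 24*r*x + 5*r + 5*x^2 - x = -5*r^2 + 29*r + 5*x^2 + x*(-24*r - 11) + 6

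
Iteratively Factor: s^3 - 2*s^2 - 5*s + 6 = (s + 2)*(s^2 - 4*s + 3) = (s - 1)*(s + 2)*(s - 3)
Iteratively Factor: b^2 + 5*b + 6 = (b + 3)*(b + 2)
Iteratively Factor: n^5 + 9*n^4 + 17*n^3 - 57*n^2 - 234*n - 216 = (n + 4)*(n^4 + 5*n^3 - 3*n^2 - 45*n - 54) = (n + 2)*(n + 4)*(n^3 + 3*n^2 - 9*n - 27) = (n - 3)*(n + 2)*(n + 4)*(n^2 + 6*n + 9) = (n - 3)*(n + 2)*(n + 3)*(n + 4)*(n + 3)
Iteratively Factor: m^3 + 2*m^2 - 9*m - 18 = (m - 3)*(m^2 + 5*m + 6) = (m - 3)*(m + 2)*(m + 3)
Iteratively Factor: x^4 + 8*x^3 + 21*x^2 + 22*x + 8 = (x + 1)*(x^3 + 7*x^2 + 14*x + 8) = (x + 1)^2*(x^2 + 6*x + 8) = (x + 1)^2*(x + 2)*(x + 4)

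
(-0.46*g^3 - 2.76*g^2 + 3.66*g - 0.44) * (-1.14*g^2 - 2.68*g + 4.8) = 0.5244*g^5 + 4.3792*g^4 + 1.0164*g^3 - 22.5552*g^2 + 18.7472*g - 2.112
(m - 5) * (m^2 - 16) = m^3 - 5*m^2 - 16*m + 80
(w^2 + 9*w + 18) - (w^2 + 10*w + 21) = -w - 3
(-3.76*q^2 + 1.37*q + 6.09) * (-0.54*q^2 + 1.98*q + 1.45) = 2.0304*q^4 - 8.1846*q^3 - 6.028*q^2 + 14.0447*q + 8.8305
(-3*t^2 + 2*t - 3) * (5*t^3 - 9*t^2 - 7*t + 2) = -15*t^5 + 37*t^4 - 12*t^3 + 7*t^2 + 25*t - 6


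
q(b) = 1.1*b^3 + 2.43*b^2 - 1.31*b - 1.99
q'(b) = 3.3*b^2 + 4.86*b - 1.31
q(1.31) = 2.94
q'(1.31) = 10.72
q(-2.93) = -4.96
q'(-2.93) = 12.78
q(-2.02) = 1.50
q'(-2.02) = 2.34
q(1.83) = 10.49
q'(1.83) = 18.64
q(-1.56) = 1.79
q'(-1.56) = -0.86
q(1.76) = 9.23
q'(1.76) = 17.47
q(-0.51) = -0.84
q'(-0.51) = -2.93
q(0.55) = -1.79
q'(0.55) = 2.36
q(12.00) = 2233.01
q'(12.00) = 532.21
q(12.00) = 2233.01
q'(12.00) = 532.21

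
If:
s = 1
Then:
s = 1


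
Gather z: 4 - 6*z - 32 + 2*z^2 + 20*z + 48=2*z^2 + 14*z + 20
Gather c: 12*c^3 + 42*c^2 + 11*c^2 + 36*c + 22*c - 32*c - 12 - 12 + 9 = 12*c^3 + 53*c^2 + 26*c - 15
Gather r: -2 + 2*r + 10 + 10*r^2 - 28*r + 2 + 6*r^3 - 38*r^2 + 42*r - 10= 6*r^3 - 28*r^2 + 16*r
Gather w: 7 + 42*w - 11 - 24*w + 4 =18*w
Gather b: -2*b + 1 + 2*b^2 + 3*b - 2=2*b^2 + b - 1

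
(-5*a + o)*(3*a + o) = -15*a^2 - 2*a*o + o^2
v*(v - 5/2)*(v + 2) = v^3 - v^2/2 - 5*v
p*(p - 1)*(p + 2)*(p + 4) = p^4 + 5*p^3 + 2*p^2 - 8*p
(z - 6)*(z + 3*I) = z^2 - 6*z + 3*I*z - 18*I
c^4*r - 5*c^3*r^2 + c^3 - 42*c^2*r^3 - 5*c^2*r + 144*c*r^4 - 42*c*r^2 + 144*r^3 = (c - 8*r)*(c - 3*r)*(c + 6*r)*(c*r + 1)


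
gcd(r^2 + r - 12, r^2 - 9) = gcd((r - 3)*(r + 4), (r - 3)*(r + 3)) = r - 3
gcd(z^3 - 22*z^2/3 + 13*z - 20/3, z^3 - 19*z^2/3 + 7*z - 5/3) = z^2 - 6*z + 5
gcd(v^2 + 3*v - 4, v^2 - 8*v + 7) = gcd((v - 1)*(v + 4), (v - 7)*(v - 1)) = v - 1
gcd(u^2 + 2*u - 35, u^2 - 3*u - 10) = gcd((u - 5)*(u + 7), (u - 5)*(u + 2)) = u - 5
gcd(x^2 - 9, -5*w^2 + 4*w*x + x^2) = 1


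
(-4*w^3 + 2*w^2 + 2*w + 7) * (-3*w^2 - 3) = 12*w^5 - 6*w^4 + 6*w^3 - 27*w^2 - 6*w - 21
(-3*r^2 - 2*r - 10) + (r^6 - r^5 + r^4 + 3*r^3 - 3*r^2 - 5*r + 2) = r^6 - r^5 + r^4 + 3*r^3 - 6*r^2 - 7*r - 8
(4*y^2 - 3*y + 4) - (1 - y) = 4*y^2 - 2*y + 3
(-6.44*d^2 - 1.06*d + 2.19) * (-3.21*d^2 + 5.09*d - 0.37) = 20.6724*d^4 - 29.377*d^3 - 10.0425*d^2 + 11.5393*d - 0.8103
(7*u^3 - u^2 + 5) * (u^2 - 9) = 7*u^5 - u^4 - 63*u^3 + 14*u^2 - 45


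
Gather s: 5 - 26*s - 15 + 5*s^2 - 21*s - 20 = 5*s^2 - 47*s - 30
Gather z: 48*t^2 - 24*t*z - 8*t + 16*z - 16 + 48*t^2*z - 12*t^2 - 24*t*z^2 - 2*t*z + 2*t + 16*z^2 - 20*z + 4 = 36*t^2 - 6*t + z^2*(16 - 24*t) + z*(48*t^2 - 26*t - 4) - 12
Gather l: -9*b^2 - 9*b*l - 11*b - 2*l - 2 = -9*b^2 - 11*b + l*(-9*b - 2) - 2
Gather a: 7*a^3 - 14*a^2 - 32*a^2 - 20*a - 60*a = 7*a^3 - 46*a^2 - 80*a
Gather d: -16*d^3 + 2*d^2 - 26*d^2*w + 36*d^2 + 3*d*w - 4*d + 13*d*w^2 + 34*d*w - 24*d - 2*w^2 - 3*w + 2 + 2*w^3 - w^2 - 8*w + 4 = -16*d^3 + d^2*(38 - 26*w) + d*(13*w^2 + 37*w - 28) + 2*w^3 - 3*w^2 - 11*w + 6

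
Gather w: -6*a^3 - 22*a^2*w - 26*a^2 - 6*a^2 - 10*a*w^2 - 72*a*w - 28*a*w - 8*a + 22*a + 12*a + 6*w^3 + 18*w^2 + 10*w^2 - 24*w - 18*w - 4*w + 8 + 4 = -6*a^3 - 32*a^2 + 26*a + 6*w^3 + w^2*(28 - 10*a) + w*(-22*a^2 - 100*a - 46) + 12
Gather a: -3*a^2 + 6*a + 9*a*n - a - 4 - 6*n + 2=-3*a^2 + a*(9*n + 5) - 6*n - 2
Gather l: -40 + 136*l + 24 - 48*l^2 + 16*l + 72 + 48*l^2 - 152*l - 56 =0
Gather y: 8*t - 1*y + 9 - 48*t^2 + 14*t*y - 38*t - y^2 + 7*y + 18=-48*t^2 - 30*t - y^2 + y*(14*t + 6) + 27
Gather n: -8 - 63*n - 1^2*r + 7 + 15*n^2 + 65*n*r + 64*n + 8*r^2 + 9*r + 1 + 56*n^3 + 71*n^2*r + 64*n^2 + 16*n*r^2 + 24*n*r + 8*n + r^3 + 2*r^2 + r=56*n^3 + n^2*(71*r + 79) + n*(16*r^2 + 89*r + 9) + r^3 + 10*r^2 + 9*r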